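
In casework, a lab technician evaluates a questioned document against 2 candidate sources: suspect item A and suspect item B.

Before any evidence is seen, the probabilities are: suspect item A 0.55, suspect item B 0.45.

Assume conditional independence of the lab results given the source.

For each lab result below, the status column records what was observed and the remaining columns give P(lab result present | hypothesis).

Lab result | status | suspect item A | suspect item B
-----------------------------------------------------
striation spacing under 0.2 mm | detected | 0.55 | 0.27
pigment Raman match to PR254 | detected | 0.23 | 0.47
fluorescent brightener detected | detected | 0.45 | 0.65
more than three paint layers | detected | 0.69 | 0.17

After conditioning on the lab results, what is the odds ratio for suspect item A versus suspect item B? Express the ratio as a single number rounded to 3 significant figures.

The normalizing constant cancels in an odds ratio, so compute prior × likelihood for the two hypotheses only:
  suspect item A: 0.55 × 0.55 × 0.23 × 0.45 × 0.69 = 0.021603
  suspect item B: 0.45 × 0.27 × 0.47 × 0.65 × 0.17 = 0.0063101
Odds(suspect item A : suspect item B) = 0.021603 / 0.0063101 ≈ 3.42.

3.42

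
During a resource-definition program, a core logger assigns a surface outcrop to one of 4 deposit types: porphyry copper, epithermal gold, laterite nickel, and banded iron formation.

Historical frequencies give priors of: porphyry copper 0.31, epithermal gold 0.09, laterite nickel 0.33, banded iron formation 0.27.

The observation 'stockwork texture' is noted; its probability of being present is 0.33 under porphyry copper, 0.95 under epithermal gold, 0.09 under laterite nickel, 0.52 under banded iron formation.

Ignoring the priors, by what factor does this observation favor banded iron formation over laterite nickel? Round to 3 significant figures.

The Bayes factor is the ratio of the two likelihoods.
  banded iron formation: 0.52
  laterite nickel: 0.09
Bayes factor = 0.52 / 0.09 ≈ 5.78

5.78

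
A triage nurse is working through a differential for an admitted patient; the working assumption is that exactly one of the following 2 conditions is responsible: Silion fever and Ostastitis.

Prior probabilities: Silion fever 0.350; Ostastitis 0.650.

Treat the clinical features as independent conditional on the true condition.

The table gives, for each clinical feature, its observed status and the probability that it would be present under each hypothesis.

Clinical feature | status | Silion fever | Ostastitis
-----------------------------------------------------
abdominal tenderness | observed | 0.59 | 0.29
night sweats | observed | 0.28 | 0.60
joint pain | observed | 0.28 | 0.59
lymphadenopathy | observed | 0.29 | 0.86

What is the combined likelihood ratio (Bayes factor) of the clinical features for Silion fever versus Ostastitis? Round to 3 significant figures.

0.152

Take the product of per-clinical feature likelihoods under each hypothesis, then divide.
  Silion fever: 0.59 × 0.28 × 0.28 × 0.29 = 0.013414
  Ostastitis: 0.29 × 0.60 × 0.59 × 0.86 = 0.088288
Bayes factor = 0.013414 / 0.088288 ≈ 0.152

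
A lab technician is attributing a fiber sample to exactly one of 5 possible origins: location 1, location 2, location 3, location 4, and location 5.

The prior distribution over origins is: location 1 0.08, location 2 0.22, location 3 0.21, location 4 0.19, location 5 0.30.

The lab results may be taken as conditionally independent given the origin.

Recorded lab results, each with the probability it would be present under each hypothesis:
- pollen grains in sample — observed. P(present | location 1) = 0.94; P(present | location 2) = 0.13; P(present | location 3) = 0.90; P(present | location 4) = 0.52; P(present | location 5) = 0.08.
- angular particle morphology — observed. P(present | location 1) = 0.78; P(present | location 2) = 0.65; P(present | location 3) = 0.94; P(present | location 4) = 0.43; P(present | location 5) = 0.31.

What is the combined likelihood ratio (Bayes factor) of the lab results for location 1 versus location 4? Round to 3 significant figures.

3.28

Take the product of per-lab result likelihoods under each hypothesis, then divide.
  location 1: 0.94 × 0.78 = 0.7332
  location 4: 0.52 × 0.43 = 0.2236
Bayes factor = 0.7332 / 0.2236 ≈ 3.28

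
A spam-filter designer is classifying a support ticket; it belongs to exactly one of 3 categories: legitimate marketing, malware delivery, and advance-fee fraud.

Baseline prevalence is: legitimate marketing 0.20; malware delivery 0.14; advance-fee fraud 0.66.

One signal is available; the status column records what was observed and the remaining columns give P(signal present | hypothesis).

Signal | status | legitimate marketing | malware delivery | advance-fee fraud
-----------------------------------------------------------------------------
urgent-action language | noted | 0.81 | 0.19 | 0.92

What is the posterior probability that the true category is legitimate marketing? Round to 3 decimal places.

0.204

By Bayes' rule, the unnormalized weight for each hypothesis is prior × likelihood:
  legitimate marketing: 0.20 × 0.81 = 0.162
  malware delivery: 0.14 × 0.19 = 0.0266
  advance-fee fraud: 0.66 × 0.92 = 0.6072
Marginal likelihood of the evidence = 0.7958.
P(legitimate marketing | evidence) = 0.162 / 0.7958 ≈ 0.204.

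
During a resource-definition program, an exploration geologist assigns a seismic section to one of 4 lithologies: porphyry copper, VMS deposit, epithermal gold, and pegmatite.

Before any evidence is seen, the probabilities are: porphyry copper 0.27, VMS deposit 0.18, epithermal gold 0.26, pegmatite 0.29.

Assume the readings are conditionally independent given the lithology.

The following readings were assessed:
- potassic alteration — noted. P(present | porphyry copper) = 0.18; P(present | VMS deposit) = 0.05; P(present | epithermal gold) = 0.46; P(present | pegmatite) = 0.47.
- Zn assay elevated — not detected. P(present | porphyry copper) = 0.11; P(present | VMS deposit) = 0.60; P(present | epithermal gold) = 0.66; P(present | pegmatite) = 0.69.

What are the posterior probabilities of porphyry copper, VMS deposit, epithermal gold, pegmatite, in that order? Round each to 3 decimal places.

0.333, 0.028, 0.313, 0.326

By Bayes' rule with conditional independence, the unnormalized weight for each hypothesis is prior × ∏ likelihoods (using 1 − P(present | H) for each absent reading):
  porphyry copper: 0.27 × 0.18 × (1 − 0.11) = 0.043254
  VMS deposit: 0.18 × 0.05 × (1 − 0.60) = 0.0036
  epithermal gold: 0.26 × 0.46 × (1 − 0.66) = 0.040664
  pegmatite: 0.29 × 0.47 × (1 − 0.69) = 0.042253
Marginal likelihood of the evidence = 0.12977.
P(porphyry copper | evidence) = 0.043254 / 0.12977 ≈ 0.333
P(VMS deposit | evidence) = 0.0036 / 0.12977 ≈ 0.028
P(epithermal gold | evidence) = 0.040664 / 0.12977 ≈ 0.313
P(pegmatite | evidence) = 0.042253 / 0.12977 ≈ 0.326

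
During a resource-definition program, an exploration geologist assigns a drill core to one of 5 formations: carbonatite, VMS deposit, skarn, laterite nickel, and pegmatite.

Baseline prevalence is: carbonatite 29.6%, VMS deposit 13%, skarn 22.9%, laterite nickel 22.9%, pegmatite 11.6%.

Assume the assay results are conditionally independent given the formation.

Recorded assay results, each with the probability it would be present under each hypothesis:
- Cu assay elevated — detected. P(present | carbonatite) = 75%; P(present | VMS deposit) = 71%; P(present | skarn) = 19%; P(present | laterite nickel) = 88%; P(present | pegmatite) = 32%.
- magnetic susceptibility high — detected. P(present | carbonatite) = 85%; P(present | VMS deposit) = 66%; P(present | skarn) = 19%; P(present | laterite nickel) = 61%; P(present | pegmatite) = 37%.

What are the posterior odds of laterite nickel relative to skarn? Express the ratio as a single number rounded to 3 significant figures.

14.9

Unnormalized posterior weight (prior times the assay result likelihoods) for each of the two hypotheses:
  laterite nickel: 0.229 × 0.88 × 0.61 = 0.12293
  skarn: 0.229 × 0.19 × 0.19 = 0.0082669
Odds(laterite nickel : skarn) = 0.12293 / 0.0082669 ≈ 14.9.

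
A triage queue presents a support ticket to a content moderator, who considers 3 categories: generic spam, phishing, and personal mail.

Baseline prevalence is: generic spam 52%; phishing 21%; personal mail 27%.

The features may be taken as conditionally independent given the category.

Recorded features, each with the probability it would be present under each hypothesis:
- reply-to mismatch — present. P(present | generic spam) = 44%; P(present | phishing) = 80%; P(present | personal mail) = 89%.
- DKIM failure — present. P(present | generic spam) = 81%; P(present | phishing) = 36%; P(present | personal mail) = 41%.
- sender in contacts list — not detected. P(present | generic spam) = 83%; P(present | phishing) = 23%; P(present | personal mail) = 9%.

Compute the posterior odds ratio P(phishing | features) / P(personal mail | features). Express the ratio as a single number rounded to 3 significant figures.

0.519

Posterior odds equal prior odds times the likelihood ratio; only the two competing hypotheses matter (using 1 − P(present | H) for each absent feature).
  phishing: 0.21 × 0.80 × 0.36 × (1 − 0.23) = 0.04657
  personal mail: 0.27 × 0.89 × 0.41 × (1 − 0.09) = 0.089656
Odds(phishing : personal mail) = 0.04657 / 0.089656 ≈ 0.519.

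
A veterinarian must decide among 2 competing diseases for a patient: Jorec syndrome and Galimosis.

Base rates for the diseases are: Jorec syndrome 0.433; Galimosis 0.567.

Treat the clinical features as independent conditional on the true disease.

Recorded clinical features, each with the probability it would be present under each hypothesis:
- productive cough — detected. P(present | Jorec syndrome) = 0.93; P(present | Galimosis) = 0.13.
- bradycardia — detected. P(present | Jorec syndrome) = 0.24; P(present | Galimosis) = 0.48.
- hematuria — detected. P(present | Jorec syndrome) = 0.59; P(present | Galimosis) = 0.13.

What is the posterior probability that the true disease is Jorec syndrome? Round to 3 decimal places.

0.925

For each hypothesis, the unnormalized posterior weight is prior × product of the clinical feature likelihoods:
  Jorec syndrome: 0.433 × 0.93 × 0.24 × 0.59 = 0.057021
  Galimosis: 0.567 × 0.13 × 0.48 × 0.13 = 0.0045995
Marginal likelihood of the evidence = 0.06162.
P(Jorec syndrome | evidence) = 0.057021 / 0.06162 ≈ 0.925.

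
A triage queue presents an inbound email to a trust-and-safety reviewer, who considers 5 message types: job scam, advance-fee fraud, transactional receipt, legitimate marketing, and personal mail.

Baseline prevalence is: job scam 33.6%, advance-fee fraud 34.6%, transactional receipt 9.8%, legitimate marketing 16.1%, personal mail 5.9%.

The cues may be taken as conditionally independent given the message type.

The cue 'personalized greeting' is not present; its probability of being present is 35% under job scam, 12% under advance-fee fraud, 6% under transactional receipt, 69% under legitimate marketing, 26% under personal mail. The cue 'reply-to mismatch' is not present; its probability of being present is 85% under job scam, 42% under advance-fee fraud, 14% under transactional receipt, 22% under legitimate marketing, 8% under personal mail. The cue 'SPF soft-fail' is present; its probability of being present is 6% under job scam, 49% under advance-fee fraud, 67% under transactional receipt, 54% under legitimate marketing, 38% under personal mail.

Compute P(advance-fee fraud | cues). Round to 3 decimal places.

0.487

Multiply each prior by the joint likelihood of the cue pattern (using 1 − P(present | H) for each absent cue):
  job scam: 0.336 × (1 − 0.35) × (1 − 0.85) × 0.06 = 0.0019656
  advance-fee fraud: 0.346 × (1 − 0.12) × (1 − 0.42) × 0.49 = 0.086533
  transactional receipt: 0.098 × (1 − 0.06) × (1 − 0.14) × 0.67 = 0.05308
  legitimate marketing: 0.161 × (1 − 0.69) × (1 − 0.22) × 0.54 = 0.021022
  personal mail: 0.059 × (1 − 0.26) × (1 − 0.08) × 0.38 = 0.015264
The unnormalized weights sum to 0.17786.
P(advance-fee fraud | evidence) = 0.086533 / 0.17786 ≈ 0.487.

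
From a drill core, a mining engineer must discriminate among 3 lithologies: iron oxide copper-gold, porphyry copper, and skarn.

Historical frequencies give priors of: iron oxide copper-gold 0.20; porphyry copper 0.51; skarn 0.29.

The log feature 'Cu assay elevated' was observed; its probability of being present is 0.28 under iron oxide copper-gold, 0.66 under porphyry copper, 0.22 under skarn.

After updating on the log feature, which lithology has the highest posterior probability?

By Bayes' rule, the unnormalized weight for each hypothesis is prior × likelihood:
  iron oxide copper-gold: 0.20 × 0.28 = 0.056
  porphyry copper: 0.51 × 0.66 = 0.3366
  skarn: 0.29 × 0.22 = 0.0638
Marginal likelihood of the evidence = 0.4564.
P(iron oxide copper-gold | evidence) ≈ 0.056 / 0.4564 ≈ 0.123
P(porphyry copper | evidence) ≈ 0.3366 / 0.4564 ≈ 0.738
P(skarn | evidence) ≈ 0.0638 / 0.4564 ≈ 0.140
The largest is 0.738, so porphyry copper is most probable.

porphyry copper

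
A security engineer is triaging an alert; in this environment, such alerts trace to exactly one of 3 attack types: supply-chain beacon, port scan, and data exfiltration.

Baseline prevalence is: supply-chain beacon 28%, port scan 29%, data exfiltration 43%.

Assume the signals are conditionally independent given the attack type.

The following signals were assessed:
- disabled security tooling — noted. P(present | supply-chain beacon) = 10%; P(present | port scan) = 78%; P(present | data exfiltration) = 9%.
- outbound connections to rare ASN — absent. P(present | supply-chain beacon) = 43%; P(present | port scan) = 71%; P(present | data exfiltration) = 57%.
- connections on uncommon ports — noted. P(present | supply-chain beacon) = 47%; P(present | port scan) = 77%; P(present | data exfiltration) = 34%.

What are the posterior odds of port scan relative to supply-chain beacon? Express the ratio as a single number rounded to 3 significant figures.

Unnormalized posterior weight (prior times the signal likelihoods) for each of the two hypotheses (using 1 − P(present | H) for each absent signal):
  port scan: 0.29 × 0.78 × (1 − 0.71) × 0.77 = 0.05051
  supply-chain beacon: 0.28 × 0.10 × (1 − 0.43) × 0.47 = 0.0075012
Posterior odds = 0.05051 / 0.0075012 ≈ 6.73.

6.73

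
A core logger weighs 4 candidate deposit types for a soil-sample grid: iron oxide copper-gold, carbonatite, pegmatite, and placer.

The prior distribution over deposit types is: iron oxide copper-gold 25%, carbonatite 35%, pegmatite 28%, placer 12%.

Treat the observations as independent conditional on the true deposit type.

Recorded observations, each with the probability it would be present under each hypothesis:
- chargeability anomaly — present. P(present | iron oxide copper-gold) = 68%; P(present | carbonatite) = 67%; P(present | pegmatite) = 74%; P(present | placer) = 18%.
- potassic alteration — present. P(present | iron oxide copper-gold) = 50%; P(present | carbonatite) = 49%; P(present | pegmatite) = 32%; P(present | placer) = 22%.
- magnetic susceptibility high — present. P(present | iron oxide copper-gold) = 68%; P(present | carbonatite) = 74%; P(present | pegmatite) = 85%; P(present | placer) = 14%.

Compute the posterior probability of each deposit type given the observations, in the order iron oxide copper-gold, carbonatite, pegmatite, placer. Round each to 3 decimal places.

0.289, 0.425, 0.282, 0.003

Multiply each prior by the joint likelihood of the evidence pattern:
  iron oxide copper-gold: 0.25 × 0.68 × 0.50 × 0.68 = 0.0578
  carbonatite: 0.35 × 0.67 × 0.49 × 0.74 = 0.08503
  pegmatite: 0.28 × 0.74 × 0.32 × 0.85 = 0.056358
  placer: 0.12 × 0.18 × 0.22 × 0.14 = 0.00066528
Normalizing constant Z = 0.0578 + 0.08503 + 0.056358 + 0.00066528 = 0.19985.
P(iron oxide copper-gold | evidence) = 0.0578 / 0.19985 ≈ 0.289
P(carbonatite | evidence) = 0.08503 / 0.19985 ≈ 0.425
P(pegmatite | evidence) = 0.056358 / 0.19985 ≈ 0.282
P(placer | evidence) = 0.00066528 / 0.19985 ≈ 0.003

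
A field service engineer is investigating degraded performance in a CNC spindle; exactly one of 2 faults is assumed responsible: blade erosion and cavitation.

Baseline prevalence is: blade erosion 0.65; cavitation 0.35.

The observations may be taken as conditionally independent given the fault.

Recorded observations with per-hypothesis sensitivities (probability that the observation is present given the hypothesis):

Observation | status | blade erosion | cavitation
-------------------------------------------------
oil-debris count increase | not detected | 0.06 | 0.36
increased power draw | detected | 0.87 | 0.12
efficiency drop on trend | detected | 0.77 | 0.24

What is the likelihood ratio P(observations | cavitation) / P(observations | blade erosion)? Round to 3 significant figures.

The Bayes factor is the ratio of the joint likelihoods of the evidence pattern under the two hypotheses (using 1 − P(present | H) for each absent observation).
  cavitation: (1 − 0.36) × 0.12 × 0.24 = 0.018432
  blade erosion: (1 − 0.06) × 0.87 × 0.77 = 0.62971
Bayes factor = 0.018432 / 0.62971 ≈ 0.0293

0.0293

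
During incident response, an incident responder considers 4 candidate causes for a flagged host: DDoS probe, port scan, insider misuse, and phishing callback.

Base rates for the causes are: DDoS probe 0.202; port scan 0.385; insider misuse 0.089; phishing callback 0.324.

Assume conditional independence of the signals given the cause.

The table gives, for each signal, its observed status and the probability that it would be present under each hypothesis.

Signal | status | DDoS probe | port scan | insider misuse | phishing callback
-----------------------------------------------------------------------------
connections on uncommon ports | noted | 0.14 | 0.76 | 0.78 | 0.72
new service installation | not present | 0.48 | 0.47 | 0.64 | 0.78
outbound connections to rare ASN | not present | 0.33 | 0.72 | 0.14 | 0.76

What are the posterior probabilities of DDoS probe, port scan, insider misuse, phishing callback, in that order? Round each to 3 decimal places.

For each hypothesis, the unnormalized posterior weight is prior × product of the signal likelihoods (using 1 − P(present | H) for each absent signal):
  DDoS probe: 0.202 × 0.14 × (1 − 0.48) × (1 − 0.33) = 0.0098528
  port scan: 0.385 × 0.76 × (1 − 0.47) × (1 − 0.72) = 0.043422
  insider misuse: 0.089 × 0.78 × (1 − 0.64) × (1 − 0.14) = 0.021492
  phishing callback: 0.324 × 0.72 × (1 − 0.78) × (1 − 0.76) = 0.012317
The unnormalized weights sum to 0.087084.
P(DDoS probe | evidence) = 0.0098528 / 0.087084 ≈ 0.113
P(port scan | evidence) = 0.043422 / 0.087084 ≈ 0.499
P(insider misuse | evidence) = 0.021492 / 0.087084 ≈ 0.247
P(phishing callback | evidence) = 0.012317 / 0.087084 ≈ 0.141

0.113, 0.499, 0.247, 0.141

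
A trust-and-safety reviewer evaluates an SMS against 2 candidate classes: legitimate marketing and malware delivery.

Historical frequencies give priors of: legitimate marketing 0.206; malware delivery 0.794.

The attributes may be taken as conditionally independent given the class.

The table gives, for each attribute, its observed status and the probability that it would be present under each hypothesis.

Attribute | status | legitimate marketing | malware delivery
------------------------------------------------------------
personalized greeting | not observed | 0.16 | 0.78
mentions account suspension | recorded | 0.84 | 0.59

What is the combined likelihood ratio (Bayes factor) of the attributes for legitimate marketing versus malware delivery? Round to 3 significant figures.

5.44

Take the product of per-attribute likelihoods under each hypothesis (using 1 − P(present | H) for each absent attribute), then divide.
  legitimate marketing: (1 − 0.16) × 0.84 = 0.7056
  malware delivery: (1 − 0.78) × 0.59 = 0.1298
Bayes factor = 0.7056 / 0.1298 ≈ 5.44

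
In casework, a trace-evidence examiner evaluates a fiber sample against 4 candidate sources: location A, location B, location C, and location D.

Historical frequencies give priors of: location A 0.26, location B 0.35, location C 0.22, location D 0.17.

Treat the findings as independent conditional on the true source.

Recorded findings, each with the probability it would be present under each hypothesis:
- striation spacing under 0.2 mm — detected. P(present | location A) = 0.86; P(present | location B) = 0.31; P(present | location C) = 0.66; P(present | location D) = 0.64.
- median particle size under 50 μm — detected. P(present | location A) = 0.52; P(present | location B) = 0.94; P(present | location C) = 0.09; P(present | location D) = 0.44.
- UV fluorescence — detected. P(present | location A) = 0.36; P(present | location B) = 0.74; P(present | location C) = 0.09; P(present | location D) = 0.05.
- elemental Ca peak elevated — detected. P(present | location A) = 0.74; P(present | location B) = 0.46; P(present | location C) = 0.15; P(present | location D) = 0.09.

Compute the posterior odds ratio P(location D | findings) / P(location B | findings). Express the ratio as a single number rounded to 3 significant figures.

Unnormalized posterior weight (prior times the finding likelihoods) for each of the two hypotheses:
  location D: 0.17 × 0.64 × 0.44 × 0.05 × 0.09 = 0.00021542
  location B: 0.35 × 0.31 × 0.94 × 0.74 × 0.46 = 0.034717
Odds(location D : location B) = 0.00021542 / 0.034717 ≈ 0.00621.

0.00621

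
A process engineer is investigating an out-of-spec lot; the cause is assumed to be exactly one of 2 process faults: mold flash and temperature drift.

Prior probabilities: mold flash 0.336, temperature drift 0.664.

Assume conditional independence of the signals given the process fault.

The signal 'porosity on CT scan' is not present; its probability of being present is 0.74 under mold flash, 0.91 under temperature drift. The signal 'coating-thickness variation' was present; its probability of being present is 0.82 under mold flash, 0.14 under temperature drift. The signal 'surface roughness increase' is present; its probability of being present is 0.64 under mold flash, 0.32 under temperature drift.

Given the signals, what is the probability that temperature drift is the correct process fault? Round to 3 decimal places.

0.055

By Bayes' rule with conditional independence, the unnormalized weight for each hypothesis is prior × ∏ likelihoods (using 1 − P(present | H) for each absent signal):
  mold flash: 0.336 × (1 − 0.74) × 0.82 × 0.64 = 0.045847
  temperature drift: 0.664 × (1 − 0.91) × 0.14 × 0.32 = 0.0026772
Normalizing constant Z = 0.045847 + 0.0026772 = 0.048524.
P(temperature drift | evidence) = 0.0026772 / 0.048524 ≈ 0.055.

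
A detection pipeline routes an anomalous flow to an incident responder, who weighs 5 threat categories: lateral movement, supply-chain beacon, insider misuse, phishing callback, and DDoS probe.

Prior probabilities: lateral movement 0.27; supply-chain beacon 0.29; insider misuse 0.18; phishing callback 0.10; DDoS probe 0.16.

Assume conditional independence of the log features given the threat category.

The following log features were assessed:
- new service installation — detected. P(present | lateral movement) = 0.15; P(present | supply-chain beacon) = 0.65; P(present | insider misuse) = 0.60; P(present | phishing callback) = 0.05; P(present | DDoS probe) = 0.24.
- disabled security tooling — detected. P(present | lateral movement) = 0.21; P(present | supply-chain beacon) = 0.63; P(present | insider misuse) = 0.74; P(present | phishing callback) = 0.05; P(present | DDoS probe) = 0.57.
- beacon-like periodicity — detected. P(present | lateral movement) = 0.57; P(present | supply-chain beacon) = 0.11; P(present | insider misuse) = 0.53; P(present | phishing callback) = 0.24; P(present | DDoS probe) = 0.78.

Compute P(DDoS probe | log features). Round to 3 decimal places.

0.221

For each hypothesis, the unnormalized posterior weight is prior × product of the log feature likelihoods:
  lateral movement: 0.27 × 0.15 × 0.21 × 0.57 = 0.0048478
  supply-chain beacon: 0.29 × 0.65 × 0.63 × 0.11 = 0.013063
  insider misuse: 0.18 × 0.60 × 0.74 × 0.53 = 0.042358
  phishing callback: 0.10 × 0.05 × 0.05 × 0.24 = 6e-05
  DDoS probe: 0.16 × 0.24 × 0.57 × 0.78 = 0.017073
Normalizing constant Z = 0.0048478 + 0.013063 + 0.042358 + 6e-05 + 0.017073 = 0.077401.
P(DDoS probe | evidence) = 0.017073 / 0.077401 ≈ 0.221.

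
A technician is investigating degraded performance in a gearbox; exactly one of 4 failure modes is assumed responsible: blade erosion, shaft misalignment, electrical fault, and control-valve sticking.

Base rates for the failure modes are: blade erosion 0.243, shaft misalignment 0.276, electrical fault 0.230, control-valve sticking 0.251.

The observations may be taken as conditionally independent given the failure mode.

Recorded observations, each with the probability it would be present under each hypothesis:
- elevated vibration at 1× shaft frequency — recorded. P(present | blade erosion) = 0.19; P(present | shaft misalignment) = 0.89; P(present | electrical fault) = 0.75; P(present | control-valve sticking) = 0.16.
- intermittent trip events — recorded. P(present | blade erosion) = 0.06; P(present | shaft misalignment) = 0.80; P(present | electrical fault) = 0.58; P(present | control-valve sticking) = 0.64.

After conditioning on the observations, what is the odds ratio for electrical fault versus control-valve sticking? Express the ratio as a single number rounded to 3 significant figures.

3.89

Unnormalized posterior weight (prior times the observation likelihoods) for each of the two hypotheses:
  electrical fault: 0.230 × 0.75 × 0.58 = 0.10005
  control-valve sticking: 0.251 × 0.16 × 0.64 = 0.025702
Posterior odds = 0.10005 / 0.025702 ≈ 3.89.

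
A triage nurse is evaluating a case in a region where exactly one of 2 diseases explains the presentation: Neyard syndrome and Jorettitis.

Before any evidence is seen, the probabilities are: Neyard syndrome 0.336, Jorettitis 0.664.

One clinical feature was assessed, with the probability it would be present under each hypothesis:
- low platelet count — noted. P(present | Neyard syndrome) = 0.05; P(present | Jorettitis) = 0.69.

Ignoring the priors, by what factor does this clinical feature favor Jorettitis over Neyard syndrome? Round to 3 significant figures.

13.8

The Bayes factor is the ratio of the two likelihoods.
  Jorettitis: 0.69
  Neyard syndrome: 0.05
Bayes factor = 0.69 / 0.05 ≈ 13.8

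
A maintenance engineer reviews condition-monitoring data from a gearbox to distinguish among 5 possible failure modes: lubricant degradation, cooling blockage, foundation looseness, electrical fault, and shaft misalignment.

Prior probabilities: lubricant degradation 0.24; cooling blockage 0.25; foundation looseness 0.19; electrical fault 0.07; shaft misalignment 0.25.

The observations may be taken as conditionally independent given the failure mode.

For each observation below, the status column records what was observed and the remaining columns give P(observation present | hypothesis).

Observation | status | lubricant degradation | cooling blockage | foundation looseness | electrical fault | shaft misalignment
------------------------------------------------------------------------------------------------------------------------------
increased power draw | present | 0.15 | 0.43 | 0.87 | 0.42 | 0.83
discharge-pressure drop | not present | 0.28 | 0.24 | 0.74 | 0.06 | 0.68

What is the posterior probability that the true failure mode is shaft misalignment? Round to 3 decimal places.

0.271

By Bayes' rule with conditional independence, the unnormalized weight for each hypothesis is prior × ∏ likelihoods (using 1 − P(present | H) for each absent observation):
  lubricant degradation: 0.24 × 0.15 × (1 − 0.28) = 0.02592
  cooling blockage: 0.25 × 0.43 × (1 − 0.24) = 0.0817
  foundation looseness: 0.19 × 0.87 × (1 − 0.74) = 0.042978
  electrical fault: 0.07 × 0.42 × (1 − 0.06) = 0.027636
  shaft misalignment: 0.25 × 0.83 × (1 − 0.68) = 0.0664
Normalizing constant Z = 0.02592 + 0.0817 + 0.042978 + 0.027636 + 0.0664 = 0.24463.
P(shaft misalignment | evidence) = 0.0664 / 0.24463 ≈ 0.271.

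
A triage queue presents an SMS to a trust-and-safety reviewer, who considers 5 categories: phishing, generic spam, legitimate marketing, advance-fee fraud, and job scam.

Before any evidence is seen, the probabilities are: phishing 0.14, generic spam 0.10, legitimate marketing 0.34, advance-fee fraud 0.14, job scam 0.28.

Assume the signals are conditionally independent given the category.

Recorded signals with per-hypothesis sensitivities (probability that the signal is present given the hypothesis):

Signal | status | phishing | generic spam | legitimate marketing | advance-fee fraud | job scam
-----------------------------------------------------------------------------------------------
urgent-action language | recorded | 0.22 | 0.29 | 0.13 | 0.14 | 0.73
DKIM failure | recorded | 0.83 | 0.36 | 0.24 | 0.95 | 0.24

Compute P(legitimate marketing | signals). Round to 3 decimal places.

0.093

By Bayes' rule with conditional independence, the unnormalized weight for each hypothesis is prior × ∏ likelihoods:
  phishing: 0.14 × 0.22 × 0.83 = 0.025564
  generic spam: 0.10 × 0.29 × 0.36 = 0.01044
  legitimate marketing: 0.34 × 0.13 × 0.24 = 0.010608
  advance-fee fraud: 0.14 × 0.14 × 0.95 = 0.01862
  job scam: 0.28 × 0.73 × 0.24 = 0.049056
Marginal likelihood of the evidence = 0.11429.
P(legitimate marketing | evidence) = 0.010608 / 0.11429 ≈ 0.093.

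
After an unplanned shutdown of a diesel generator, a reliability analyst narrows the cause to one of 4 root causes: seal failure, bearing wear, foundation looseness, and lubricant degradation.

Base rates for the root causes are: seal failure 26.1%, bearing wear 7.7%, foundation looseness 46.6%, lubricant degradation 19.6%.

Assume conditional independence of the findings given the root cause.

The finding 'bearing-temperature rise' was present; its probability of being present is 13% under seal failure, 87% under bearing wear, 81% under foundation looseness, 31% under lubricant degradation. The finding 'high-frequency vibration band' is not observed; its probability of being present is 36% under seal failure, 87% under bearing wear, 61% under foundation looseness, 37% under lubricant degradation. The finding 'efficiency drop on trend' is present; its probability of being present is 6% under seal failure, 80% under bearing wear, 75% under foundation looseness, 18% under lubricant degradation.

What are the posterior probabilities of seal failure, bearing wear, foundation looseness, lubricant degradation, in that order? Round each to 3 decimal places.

0.010, 0.055, 0.879, 0.055

Multiply each prior by the joint likelihood of the evidence pattern (using 1 − P(present | H) for each absent finding):
  seal failure: 0.261 × 0.13 × (1 − 0.36) × 0.06 = 0.0013029
  bearing wear: 0.077 × 0.87 × (1 − 0.87) × 0.80 = 0.006967
  foundation looseness: 0.466 × 0.81 × (1 − 0.61) × 0.75 = 0.11041
  lubricant degradation: 0.196 × 0.31 × (1 − 0.37) × 0.18 = 0.0068902
The unnormalized weights sum to 0.12557.
P(seal failure | evidence) = 0.0013029 / 0.12557 ≈ 0.010
P(bearing wear | evidence) = 0.006967 / 0.12557 ≈ 0.055
P(foundation looseness | evidence) = 0.11041 / 0.12557 ≈ 0.879
P(lubricant degradation | evidence) = 0.0068902 / 0.12557 ≈ 0.055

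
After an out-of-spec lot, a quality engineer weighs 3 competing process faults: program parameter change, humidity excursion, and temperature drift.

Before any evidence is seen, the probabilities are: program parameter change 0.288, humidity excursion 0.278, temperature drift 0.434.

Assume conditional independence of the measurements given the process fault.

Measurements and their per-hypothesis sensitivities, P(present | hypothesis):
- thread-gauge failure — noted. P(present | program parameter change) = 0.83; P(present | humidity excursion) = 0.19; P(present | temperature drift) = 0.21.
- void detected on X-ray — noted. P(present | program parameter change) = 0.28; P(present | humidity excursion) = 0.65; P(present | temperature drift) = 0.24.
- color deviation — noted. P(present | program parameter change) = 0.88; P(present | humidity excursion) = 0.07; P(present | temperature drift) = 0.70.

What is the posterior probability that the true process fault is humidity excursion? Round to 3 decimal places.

Multiply each prior by the joint likelihood of the measurement pattern:
  program parameter change: 0.288 × 0.83 × 0.28 × 0.88 = 0.058899
  humidity excursion: 0.278 × 0.19 × 0.65 × 0.07 = 0.0024033
  temperature drift: 0.434 × 0.21 × 0.24 × 0.70 = 0.015312
Normalizing constant Z = 0.058899 + 0.0024033 + 0.015312 = 0.076614.
P(humidity excursion | evidence) = 0.0024033 / 0.076614 ≈ 0.031.

0.031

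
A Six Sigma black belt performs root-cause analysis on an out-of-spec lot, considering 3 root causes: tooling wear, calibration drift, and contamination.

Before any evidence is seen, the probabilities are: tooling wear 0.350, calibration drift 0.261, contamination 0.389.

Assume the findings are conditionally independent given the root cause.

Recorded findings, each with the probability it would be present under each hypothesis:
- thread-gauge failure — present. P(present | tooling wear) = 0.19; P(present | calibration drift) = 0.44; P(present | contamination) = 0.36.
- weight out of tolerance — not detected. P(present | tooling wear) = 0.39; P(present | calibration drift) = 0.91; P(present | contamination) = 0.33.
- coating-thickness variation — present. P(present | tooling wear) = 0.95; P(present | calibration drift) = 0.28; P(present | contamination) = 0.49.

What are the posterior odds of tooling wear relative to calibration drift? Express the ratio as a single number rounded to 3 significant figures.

13.3

Posterior odds equal prior odds times the likelihood ratio; only the two competing hypotheses matter (using 1 − P(present | H) for each absent finding).
  tooling wear: 0.350 × 0.19 × (1 − 0.39) × 0.95 = 0.038537
  calibration drift: 0.261 × 0.44 × (1 − 0.91) × 0.28 = 0.002894
Odds(tooling wear : calibration drift) = 0.038537 / 0.002894 ≈ 13.3.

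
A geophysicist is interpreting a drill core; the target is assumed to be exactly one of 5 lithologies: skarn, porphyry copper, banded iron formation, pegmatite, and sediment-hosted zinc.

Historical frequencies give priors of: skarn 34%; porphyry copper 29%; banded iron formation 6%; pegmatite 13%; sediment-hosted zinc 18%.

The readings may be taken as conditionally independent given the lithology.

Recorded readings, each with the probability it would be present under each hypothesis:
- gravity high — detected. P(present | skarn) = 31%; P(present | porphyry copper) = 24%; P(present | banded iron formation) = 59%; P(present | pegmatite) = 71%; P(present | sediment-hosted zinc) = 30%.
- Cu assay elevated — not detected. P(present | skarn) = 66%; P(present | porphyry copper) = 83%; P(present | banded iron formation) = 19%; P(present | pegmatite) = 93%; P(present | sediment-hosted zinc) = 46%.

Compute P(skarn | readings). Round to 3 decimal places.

Multiply each prior by the joint likelihood of the reading pattern (using 1 − P(present | H) for each absent reading):
  skarn: 0.34 × 0.31 × (1 − 0.66) = 0.035836
  porphyry copper: 0.29 × 0.24 × (1 − 0.83) = 0.011832
  banded iron formation: 0.06 × 0.59 × (1 − 0.19) = 0.028674
  pegmatite: 0.13 × 0.71 × (1 − 0.93) = 0.006461
  sediment-hosted zinc: 0.18 × 0.30 × (1 − 0.46) = 0.02916
The unnormalized weights sum to 0.11196.
P(skarn | evidence) = 0.035836 / 0.11196 ≈ 0.320.

0.320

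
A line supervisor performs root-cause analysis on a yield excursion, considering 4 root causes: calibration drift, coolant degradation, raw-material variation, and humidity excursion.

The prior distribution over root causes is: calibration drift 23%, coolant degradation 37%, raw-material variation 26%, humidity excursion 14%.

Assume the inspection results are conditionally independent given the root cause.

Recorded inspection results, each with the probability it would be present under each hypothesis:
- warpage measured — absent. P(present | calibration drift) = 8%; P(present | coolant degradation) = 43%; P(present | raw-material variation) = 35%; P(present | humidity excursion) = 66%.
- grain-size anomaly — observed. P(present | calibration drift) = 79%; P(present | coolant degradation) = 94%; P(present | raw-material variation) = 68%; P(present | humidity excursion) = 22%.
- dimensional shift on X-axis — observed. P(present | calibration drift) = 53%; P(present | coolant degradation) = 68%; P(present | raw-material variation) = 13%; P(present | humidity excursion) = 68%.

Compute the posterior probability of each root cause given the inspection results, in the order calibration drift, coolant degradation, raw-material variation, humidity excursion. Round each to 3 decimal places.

0.361, 0.549, 0.061, 0.029

For each hypothesis, the unnormalized posterior weight is prior × product of the inspection result likelihoods (using 1 − P(present | H) for each absent inspection result):
  calibration drift: 0.23 × (1 − 0.08) × 0.79 × 0.53 = 0.088597
  coolant degradation: 0.37 × (1 − 0.43) × 0.94 × 0.68 = 0.13481
  raw-material variation: 0.26 × (1 − 0.35) × 0.68 × 0.13 = 0.01494
  humidity excursion: 0.14 × (1 − 0.66) × 0.22 × 0.68 = 0.007121
Marginal likelihood of the evidence = 0.24546.
P(calibration drift | evidence) = 0.088597 / 0.24546 ≈ 0.361
P(coolant degradation | evidence) = 0.13481 / 0.24546 ≈ 0.549
P(raw-material variation | evidence) = 0.01494 / 0.24546 ≈ 0.061
P(humidity excursion | evidence) = 0.007121 / 0.24546 ≈ 0.029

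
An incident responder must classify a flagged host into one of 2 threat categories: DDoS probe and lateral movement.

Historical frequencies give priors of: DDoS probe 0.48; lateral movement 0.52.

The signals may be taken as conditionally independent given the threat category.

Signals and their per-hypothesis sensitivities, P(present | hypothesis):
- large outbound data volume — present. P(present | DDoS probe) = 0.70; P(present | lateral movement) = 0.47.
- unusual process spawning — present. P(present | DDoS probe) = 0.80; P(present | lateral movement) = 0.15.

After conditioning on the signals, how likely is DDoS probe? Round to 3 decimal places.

0.880

Multiply each prior by the joint likelihood of the signal pattern:
  DDoS probe: 0.48 × 0.70 × 0.80 = 0.2688
  lateral movement: 0.52 × 0.47 × 0.15 = 0.03666
Marginal likelihood of the evidence = 0.30546.
P(DDoS probe | evidence) = 0.2688 / 0.30546 ≈ 0.880.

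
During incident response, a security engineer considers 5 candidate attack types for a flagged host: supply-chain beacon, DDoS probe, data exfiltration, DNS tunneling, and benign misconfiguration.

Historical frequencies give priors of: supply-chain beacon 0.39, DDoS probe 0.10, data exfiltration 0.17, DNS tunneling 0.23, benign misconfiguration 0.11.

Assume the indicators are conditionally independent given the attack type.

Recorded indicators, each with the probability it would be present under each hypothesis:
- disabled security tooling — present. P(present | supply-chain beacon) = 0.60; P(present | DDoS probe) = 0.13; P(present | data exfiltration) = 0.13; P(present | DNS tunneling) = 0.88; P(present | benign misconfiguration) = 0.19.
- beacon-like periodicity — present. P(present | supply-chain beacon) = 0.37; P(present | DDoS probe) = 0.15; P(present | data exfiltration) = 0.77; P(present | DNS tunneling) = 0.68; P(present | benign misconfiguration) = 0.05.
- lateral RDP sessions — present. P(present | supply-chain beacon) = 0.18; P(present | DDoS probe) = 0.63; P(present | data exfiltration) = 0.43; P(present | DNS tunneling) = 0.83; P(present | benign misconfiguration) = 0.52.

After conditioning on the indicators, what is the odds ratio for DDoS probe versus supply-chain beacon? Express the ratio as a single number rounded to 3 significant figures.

Unnormalized posterior weight (prior times the indicator likelihoods) for each of the two hypotheses:
  DDoS probe: 0.10 × 0.13 × 0.15 × 0.63 = 0.0012285
  supply-chain beacon: 0.39 × 0.60 × 0.37 × 0.18 = 0.015584
Odds(DDoS probe : supply-chain beacon) = 0.0012285 / 0.015584 ≈ 0.0788.

0.0788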